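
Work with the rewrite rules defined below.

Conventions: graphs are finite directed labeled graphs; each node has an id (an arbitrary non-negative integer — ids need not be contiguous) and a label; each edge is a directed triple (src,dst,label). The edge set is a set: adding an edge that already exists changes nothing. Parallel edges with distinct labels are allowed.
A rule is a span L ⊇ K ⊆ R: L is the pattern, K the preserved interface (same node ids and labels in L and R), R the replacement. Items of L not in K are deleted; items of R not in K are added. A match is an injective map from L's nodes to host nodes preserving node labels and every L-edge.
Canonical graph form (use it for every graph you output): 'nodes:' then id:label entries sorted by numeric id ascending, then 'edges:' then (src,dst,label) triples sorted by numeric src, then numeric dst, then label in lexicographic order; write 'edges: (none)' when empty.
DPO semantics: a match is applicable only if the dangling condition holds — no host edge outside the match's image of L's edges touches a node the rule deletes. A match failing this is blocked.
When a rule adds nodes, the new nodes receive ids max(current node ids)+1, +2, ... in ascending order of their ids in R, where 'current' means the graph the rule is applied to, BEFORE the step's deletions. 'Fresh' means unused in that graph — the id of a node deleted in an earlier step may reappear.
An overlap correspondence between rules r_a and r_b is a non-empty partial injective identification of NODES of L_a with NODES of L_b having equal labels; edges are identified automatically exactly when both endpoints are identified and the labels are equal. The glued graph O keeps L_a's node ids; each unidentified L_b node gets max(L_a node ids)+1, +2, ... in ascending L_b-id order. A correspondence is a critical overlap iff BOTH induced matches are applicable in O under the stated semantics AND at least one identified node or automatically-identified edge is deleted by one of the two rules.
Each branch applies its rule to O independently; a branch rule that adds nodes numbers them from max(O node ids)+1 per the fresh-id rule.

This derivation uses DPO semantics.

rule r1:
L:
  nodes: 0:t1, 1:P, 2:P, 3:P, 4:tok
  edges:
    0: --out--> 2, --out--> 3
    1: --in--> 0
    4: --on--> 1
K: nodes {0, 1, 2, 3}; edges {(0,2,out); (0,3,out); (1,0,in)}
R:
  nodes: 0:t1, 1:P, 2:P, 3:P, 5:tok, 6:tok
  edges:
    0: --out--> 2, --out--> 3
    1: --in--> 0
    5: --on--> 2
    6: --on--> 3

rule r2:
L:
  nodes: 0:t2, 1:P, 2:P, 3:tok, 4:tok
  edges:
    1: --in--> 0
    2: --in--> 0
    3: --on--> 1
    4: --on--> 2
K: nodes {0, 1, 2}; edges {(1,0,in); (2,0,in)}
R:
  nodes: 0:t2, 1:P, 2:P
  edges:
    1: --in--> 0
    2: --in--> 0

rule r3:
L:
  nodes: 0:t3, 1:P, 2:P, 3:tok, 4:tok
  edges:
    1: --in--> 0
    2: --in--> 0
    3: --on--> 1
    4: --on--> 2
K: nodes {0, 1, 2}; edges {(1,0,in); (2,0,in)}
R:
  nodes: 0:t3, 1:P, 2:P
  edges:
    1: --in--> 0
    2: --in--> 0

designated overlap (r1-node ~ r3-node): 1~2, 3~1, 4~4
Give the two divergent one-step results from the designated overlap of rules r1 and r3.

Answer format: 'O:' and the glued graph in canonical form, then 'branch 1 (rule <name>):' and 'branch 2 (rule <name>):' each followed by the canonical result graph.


O:
nodes: 0:t1, 1:P, 2:P, 3:P, 4:tok, 5:t3, 6:tok
edges: (0,2,out); (0,3,out); (1,0,in); (1,5,in); (3,5,in); (4,1,on); (6,3,on)
branch 1 (rule r1):
nodes: 0:t1, 1:P, 2:P, 3:P, 5:t3, 6:tok, 7:tok, 8:tok
edges: (0,2,out); (0,3,out); (1,0,in); (1,5,in); (3,5,in); (6,3,on); (7,2,on); (8,3,on)
branch 2 (rule r3):
nodes: 0:t1, 1:P, 2:P, 3:P, 5:t3
edges: (0,2,out); (0,3,out); (1,0,in); (1,5,in); (3,5,in)


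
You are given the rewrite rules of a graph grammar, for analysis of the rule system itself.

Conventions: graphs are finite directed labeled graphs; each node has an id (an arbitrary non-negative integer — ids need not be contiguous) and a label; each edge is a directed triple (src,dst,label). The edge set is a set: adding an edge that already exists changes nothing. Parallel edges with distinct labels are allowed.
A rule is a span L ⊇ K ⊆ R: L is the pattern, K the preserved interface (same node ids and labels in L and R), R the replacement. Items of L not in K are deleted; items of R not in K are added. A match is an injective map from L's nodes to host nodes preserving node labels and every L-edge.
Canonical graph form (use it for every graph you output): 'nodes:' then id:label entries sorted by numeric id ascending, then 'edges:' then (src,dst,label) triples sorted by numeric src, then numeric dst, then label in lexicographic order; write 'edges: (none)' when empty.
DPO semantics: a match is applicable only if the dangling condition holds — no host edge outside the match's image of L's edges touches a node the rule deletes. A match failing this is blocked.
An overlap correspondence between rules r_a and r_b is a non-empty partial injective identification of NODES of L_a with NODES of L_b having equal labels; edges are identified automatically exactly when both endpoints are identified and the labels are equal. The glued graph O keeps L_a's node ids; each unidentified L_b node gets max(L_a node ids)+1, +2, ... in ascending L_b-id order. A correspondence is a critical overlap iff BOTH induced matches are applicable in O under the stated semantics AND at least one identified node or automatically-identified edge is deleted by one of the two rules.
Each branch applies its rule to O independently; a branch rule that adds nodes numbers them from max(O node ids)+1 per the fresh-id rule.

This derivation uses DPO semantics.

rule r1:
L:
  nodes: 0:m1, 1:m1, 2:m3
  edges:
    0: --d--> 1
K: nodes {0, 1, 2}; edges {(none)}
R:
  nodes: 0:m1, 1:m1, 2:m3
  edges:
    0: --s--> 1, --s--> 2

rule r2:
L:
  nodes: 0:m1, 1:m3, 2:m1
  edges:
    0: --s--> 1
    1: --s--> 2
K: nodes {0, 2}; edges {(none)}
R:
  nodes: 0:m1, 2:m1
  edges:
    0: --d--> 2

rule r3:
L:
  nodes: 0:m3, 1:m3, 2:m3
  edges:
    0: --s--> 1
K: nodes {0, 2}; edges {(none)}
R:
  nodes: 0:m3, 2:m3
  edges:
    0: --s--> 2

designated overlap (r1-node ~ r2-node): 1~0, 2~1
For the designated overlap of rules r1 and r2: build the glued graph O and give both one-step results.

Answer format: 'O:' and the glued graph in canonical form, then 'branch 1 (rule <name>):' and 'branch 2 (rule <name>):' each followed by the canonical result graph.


O:
nodes: 0:m1, 1:m1, 2:m3, 3:m1
edges: (0,1,d); (1,2,s); (2,3,s)
branch 1 (rule r1):
nodes: 0:m1, 1:m1, 2:m3, 3:m1
edges: (0,1,s); (0,2,s); (1,2,s); (2,3,s)
branch 2 (rule r2):
nodes: 0:m1, 1:m1, 3:m1
edges: (0,1,d); (1,3,d)


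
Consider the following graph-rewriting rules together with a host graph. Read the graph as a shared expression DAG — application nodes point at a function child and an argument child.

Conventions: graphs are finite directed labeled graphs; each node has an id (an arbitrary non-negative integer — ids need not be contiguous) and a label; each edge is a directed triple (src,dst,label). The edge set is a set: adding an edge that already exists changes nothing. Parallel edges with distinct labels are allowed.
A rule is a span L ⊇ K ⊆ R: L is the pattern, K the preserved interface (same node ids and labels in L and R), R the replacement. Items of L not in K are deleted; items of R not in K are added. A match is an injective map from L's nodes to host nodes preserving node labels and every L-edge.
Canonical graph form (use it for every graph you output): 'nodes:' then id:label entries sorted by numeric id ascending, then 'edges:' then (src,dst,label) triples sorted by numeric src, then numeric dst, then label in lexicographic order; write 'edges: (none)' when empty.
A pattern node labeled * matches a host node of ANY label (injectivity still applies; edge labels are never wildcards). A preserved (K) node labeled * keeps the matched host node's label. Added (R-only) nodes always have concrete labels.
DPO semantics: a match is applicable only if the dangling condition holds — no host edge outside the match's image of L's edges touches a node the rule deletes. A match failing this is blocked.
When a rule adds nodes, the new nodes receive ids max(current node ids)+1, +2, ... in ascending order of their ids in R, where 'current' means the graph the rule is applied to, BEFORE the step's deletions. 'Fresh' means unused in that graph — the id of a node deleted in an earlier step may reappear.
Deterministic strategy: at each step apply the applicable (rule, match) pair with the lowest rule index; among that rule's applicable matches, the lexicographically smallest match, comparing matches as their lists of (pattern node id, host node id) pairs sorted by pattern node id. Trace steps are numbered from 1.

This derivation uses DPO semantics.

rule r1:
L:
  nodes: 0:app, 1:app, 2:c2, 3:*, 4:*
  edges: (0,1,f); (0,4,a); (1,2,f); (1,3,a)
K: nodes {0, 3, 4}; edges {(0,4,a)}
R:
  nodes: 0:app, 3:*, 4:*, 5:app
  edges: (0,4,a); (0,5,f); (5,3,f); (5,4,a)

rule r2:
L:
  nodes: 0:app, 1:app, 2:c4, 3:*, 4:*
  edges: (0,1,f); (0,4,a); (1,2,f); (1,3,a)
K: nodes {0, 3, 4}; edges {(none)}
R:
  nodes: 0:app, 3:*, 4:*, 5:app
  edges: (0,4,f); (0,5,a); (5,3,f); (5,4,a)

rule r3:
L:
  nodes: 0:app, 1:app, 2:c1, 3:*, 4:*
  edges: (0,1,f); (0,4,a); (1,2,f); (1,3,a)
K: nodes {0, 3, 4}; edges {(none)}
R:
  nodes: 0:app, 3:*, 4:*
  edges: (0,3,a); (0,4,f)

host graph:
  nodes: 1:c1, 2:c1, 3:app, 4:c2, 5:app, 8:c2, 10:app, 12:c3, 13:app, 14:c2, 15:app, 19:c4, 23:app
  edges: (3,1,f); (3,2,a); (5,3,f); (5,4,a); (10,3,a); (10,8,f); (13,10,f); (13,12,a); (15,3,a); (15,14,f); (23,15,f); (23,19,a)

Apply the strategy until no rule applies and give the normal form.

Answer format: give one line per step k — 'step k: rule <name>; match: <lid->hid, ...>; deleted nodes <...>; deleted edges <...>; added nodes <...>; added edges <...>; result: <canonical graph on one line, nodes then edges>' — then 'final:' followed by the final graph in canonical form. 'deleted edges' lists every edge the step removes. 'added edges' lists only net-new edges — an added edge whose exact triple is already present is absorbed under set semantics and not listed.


step 1: rule r1; match: 0->13, 1->10, 2->8, 3->3, 4->12; deleted nodes 8, 10; deleted edges (10,3,a); (10,8,f); (13,10,f); added nodes 24; added edges (13,24,f); (24,3,f); (24,12,a); result: nodes: 1:c1, 2:c1, 3:app, 4:c2, 5:app, 12:c3, 13:app, 14:c2, 15:app, 19:c4, 23:app, 24:app edges: (3,1,f); (3,2,a); (5,3,f); (5,4,a); (13,12,a); (13,24,f); (15,3,a); (15,14,f); (23,15,f); (23,19,a); (24,3,f); (24,12,a)
step 2: rule r1; match: 0->23, 1->15, 2->14, 3->3, 4->19; deleted nodes 14, 15; deleted edges (15,3,a); (15,14,f); (23,15,f); added nodes 25; added edges (23,25,f); (25,3,f); (25,19,a); result: nodes: 1:c1, 2:c1, 3:app, 4:c2, 5:app, 12:c3, 13:app, 19:c4, 23:app, 24:app, 25:app edges: (3,1,f); (3,2,a); (5,3,f); (5,4,a); (13,12,a); (13,24,f); (23,19,a); (23,25,f); (24,3,f); (24,12,a); (25,3,f); (25,19,a)
final:
nodes: 1:c1, 2:c1, 3:app, 4:c2, 5:app, 12:c3, 13:app, 19:c4, 23:app, 24:app, 25:app
edges: (3,1,f); (3,2,a); (5,3,f); (5,4,a); (13,12,a); (13,24,f); (23,19,a); (23,25,f); (24,3,f); (24,12,a); (25,3,f); (25,19,a)


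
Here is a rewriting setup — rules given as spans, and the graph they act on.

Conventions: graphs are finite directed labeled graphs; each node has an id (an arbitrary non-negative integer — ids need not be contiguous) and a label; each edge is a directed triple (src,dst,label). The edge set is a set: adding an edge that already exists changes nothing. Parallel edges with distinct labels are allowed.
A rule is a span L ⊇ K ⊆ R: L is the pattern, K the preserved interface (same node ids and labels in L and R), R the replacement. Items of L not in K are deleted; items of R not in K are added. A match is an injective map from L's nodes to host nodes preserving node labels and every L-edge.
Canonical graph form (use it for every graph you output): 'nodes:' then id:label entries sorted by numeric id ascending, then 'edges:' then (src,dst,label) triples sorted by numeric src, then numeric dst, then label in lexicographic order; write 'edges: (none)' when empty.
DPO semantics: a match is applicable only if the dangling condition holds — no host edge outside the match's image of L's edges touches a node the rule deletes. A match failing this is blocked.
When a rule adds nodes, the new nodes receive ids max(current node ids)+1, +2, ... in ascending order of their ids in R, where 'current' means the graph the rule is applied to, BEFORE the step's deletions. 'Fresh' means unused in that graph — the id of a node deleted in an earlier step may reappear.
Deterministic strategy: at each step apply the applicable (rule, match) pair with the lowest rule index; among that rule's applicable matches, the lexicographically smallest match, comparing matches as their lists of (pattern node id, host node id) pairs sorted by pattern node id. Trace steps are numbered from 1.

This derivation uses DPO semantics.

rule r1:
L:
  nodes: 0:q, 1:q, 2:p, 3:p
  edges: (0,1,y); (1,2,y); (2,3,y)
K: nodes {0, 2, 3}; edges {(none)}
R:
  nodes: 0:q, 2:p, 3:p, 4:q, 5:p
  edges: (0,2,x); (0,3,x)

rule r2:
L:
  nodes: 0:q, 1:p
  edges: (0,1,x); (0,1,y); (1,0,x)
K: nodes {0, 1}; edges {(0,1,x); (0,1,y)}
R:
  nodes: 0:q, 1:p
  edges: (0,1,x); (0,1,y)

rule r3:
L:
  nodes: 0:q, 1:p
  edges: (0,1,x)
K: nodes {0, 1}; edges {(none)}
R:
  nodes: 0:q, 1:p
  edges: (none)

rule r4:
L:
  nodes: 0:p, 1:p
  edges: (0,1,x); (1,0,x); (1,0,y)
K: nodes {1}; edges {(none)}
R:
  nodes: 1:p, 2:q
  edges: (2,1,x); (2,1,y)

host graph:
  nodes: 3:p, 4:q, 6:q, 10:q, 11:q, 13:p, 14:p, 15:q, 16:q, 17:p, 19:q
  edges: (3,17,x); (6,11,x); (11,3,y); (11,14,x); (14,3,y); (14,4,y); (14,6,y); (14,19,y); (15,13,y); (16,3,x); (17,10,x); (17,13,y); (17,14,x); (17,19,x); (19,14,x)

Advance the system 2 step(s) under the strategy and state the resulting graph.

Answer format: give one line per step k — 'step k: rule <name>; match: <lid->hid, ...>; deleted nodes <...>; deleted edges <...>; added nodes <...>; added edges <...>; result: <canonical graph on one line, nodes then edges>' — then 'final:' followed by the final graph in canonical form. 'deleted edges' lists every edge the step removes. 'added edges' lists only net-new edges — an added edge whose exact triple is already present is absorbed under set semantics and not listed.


step 1: rule r3; match: 0->11, 1->14; deleted nodes (none); deleted edges (11,14,x); added nodes (none); added edges (none); result: nodes: 3:p, 4:q, 6:q, 10:q, 11:q, 13:p, 14:p, 15:q, 16:q, 17:p, 19:q edges: (3,17,x); (6,11,x); (11,3,y); (14,3,y); (14,4,y); (14,6,y); (14,19,y); (15,13,y); (16,3,x); (17,10,x); (17,13,y); (17,14,x); (17,19,x); (19,14,x)
step 2: rule r3; match: 0->16, 1->3; deleted nodes (none); deleted edges (16,3,x); added nodes (none); added edges (none); result: nodes: 3:p, 4:q, 6:q, 10:q, 11:q, 13:p, 14:p, 15:q, 16:q, 17:p, 19:q edges: (3,17,x); (6,11,x); (11,3,y); (14,3,y); (14,4,y); (14,6,y); (14,19,y); (15,13,y); (17,10,x); (17,13,y); (17,14,x); (17,19,x); (19,14,x)
final:
nodes: 3:p, 4:q, 6:q, 10:q, 11:q, 13:p, 14:p, 15:q, 16:q, 17:p, 19:q
edges: (3,17,x); (6,11,x); (11,3,y); (14,3,y); (14,4,y); (14,6,y); (14,19,y); (15,13,y); (17,10,x); (17,13,y); (17,14,x); (17,19,x); (19,14,x)


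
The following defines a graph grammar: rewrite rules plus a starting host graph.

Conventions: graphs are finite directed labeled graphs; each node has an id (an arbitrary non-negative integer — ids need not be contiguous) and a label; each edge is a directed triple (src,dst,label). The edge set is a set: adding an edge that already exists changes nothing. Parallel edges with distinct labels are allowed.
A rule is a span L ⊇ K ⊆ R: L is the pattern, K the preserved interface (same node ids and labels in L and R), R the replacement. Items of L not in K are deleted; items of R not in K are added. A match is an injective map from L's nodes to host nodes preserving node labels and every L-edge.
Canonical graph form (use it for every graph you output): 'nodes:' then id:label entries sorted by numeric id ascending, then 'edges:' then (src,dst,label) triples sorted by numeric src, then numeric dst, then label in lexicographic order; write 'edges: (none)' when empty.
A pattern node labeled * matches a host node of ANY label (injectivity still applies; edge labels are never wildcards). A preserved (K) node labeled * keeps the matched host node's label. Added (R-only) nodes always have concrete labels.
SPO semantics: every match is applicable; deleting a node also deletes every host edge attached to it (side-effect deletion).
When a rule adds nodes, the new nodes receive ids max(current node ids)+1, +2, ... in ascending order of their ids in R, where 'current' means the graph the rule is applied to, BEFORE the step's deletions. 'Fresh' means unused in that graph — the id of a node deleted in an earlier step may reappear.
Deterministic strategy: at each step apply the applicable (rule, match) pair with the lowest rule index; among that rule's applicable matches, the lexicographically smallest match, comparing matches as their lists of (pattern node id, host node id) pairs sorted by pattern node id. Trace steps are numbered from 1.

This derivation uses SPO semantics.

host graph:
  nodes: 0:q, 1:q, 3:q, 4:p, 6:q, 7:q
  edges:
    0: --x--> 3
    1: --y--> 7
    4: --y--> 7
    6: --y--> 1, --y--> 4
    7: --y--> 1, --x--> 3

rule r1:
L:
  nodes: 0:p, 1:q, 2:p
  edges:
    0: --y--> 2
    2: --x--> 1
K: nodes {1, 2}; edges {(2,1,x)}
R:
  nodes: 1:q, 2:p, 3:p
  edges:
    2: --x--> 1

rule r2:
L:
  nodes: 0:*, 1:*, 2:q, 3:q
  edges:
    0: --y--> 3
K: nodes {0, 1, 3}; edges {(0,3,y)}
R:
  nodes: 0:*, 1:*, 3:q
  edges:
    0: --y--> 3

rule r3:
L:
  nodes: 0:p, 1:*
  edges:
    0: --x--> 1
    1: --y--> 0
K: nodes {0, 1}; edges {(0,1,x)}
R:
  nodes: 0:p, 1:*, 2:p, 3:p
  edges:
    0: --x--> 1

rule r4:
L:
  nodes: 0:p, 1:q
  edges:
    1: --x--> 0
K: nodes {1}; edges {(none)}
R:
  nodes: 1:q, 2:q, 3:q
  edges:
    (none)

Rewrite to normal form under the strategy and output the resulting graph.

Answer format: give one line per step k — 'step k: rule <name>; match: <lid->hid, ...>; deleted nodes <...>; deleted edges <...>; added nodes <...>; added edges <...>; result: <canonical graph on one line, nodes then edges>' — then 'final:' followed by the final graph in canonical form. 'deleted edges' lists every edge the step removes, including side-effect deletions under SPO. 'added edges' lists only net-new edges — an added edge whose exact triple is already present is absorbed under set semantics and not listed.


step 1: rule r2; match: 0->1, 1->0, 2->3, 3->7; deleted nodes 3; deleted edges (0,3,x); (7,3,x); added nodes (none); added edges (none); result: nodes: 0:q, 1:q, 4:p, 6:q, 7:q edges: (1,7,y); (4,7,y); (6,1,y); (6,4,y); (7,1,y)
step 2: rule r2; match: 0->1, 1->0, 2->6, 3->7; deleted nodes 6; deleted edges (6,1,y); (6,4,y); added nodes (none); added edges (none); result: nodes: 0:q, 1:q, 4:p, 7:q edges: (1,7,y); (4,7,y); (7,1,y)
step 3: rule r2; match: 0->1, 1->4, 2->0, 3->7; deleted nodes 0; deleted edges (none); added nodes (none); added edges (none); result: nodes: 1:q, 4:p, 7:q edges: (1,7,y); (4,7,y); (7,1,y)
final:
nodes: 1:q, 4:p, 7:q
edges: (1,7,y); (4,7,y); (7,1,y)


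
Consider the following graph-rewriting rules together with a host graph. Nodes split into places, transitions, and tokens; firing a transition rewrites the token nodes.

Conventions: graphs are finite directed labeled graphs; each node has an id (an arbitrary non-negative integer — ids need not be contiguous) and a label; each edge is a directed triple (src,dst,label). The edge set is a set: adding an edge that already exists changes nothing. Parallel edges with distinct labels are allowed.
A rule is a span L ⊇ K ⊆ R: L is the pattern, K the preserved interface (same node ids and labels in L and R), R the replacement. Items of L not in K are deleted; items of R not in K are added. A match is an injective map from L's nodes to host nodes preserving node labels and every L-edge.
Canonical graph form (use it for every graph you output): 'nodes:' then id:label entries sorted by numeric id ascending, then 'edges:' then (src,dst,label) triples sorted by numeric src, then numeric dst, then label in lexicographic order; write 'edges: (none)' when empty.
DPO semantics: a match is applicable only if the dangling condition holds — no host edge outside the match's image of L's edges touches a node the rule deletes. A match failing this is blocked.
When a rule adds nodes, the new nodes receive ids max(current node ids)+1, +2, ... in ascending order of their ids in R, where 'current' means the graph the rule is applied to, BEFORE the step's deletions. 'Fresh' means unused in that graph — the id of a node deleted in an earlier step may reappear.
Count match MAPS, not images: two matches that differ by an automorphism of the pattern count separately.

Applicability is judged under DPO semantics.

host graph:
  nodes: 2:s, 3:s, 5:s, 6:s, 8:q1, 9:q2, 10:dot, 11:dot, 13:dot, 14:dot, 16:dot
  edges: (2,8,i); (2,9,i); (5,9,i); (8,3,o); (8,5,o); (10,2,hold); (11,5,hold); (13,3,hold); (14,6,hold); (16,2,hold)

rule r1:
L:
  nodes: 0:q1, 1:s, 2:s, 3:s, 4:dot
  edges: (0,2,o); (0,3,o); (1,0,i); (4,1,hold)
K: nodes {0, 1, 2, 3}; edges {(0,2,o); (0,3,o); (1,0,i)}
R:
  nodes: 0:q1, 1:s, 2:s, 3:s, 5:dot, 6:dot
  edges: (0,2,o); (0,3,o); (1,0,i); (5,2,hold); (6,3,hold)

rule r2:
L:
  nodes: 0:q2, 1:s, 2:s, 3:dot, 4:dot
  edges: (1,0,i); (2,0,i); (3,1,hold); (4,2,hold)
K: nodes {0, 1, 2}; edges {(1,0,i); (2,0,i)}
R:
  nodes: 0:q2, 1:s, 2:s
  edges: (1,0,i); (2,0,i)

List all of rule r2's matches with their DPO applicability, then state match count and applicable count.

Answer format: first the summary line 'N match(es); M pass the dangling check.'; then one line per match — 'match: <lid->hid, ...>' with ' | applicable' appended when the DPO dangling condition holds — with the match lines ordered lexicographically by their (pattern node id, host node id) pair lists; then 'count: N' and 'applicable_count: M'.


4 match(es); 4 pass the dangling check.
match: 0->9, 1->2, 2->5, 3->10, 4->11 | applicable
match: 0->9, 1->2, 2->5, 3->16, 4->11 | applicable
match: 0->9, 1->5, 2->2, 3->11, 4->10 | applicable
match: 0->9, 1->5, 2->2, 3->11, 4->16 | applicable
count: 4
applicable_count: 4


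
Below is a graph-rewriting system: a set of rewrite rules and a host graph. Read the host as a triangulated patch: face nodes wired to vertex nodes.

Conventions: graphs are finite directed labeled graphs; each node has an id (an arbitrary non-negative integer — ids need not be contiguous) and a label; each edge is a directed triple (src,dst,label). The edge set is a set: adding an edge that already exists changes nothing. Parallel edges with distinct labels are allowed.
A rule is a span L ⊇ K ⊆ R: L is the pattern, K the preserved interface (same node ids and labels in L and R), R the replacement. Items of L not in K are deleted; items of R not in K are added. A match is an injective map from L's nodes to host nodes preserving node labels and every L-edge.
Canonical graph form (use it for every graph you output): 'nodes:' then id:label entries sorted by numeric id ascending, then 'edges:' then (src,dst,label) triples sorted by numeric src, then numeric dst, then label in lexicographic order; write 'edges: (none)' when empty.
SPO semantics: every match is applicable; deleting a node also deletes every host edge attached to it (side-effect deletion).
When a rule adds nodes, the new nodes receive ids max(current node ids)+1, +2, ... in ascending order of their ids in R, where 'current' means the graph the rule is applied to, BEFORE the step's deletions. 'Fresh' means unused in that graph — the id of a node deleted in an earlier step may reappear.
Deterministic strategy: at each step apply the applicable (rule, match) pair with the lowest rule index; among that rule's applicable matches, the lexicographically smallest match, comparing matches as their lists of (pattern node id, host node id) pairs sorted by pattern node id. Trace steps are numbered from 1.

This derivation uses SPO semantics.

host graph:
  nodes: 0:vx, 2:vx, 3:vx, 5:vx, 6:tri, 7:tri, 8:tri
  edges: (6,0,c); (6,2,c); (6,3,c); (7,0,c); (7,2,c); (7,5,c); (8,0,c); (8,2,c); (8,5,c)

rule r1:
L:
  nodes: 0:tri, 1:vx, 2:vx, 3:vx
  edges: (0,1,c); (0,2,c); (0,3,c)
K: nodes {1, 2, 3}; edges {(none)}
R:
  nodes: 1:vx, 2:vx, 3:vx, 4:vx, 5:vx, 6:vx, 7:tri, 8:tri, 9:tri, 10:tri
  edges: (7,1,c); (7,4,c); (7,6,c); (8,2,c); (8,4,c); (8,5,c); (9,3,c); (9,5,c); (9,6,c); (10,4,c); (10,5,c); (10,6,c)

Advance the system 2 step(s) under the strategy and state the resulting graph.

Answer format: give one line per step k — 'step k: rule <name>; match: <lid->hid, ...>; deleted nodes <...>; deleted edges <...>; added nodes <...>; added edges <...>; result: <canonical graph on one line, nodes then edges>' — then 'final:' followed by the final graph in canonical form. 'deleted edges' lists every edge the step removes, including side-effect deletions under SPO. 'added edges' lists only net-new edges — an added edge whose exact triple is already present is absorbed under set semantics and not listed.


step 1: rule r1; match: 0->6, 1->0, 2->2, 3->3; deleted nodes 6; deleted edges (6,0,c); (6,2,c); (6,3,c); added nodes 9, 10, 11, 12, 13, 14, 15; added edges (12,0,c); (12,9,c); (12,11,c); (13,2,c); (13,9,c); (13,10,c); (14,3,c); (14,10,c); (14,11,c); (15,9,c); (15,10,c); (15,11,c); result: nodes: 0:vx, 2:vx, 3:vx, 5:vx, 7:tri, 8:tri, 9:vx, 10:vx, 11:vx, 12:tri, 13:tri, 14:tri, 15:tri edges: (7,0,c); (7,2,c); (7,5,c); (8,0,c); (8,2,c); (8,5,c); (12,0,c); (12,9,c); (12,11,c); (13,2,c); (13,9,c); (13,10,c); (14,3,c); (14,10,c); (14,11,c); (15,9,c); (15,10,c); (15,11,c)
step 2: rule r1; match: 0->7, 1->0, 2->2, 3->5; deleted nodes 7; deleted edges (7,0,c); (7,2,c); (7,5,c); added nodes 16, 17, 18, 19, 20, 21, 22; added edges (19,0,c); (19,16,c); (19,18,c); (20,2,c); (20,16,c); (20,17,c); (21,5,c); (21,17,c); (21,18,c); (22,16,c); (22,17,c); (22,18,c); result: nodes: 0:vx, 2:vx, 3:vx, 5:vx, 8:tri, 9:vx, 10:vx, 11:vx, 12:tri, 13:tri, 14:tri, 15:tri, 16:vx, 17:vx, 18:vx, 19:tri, 20:tri, 21:tri, 22:tri edges: (8,0,c); (8,2,c); (8,5,c); (12,0,c); (12,9,c); (12,11,c); (13,2,c); (13,9,c); (13,10,c); (14,3,c); (14,10,c); (14,11,c); (15,9,c); (15,10,c); (15,11,c); (19,0,c); (19,16,c); (19,18,c); (20,2,c); (20,16,c); (20,17,c); (21,5,c); (21,17,c); (21,18,c); (22,16,c); (22,17,c); (22,18,c)
final:
nodes: 0:vx, 2:vx, 3:vx, 5:vx, 8:tri, 9:vx, 10:vx, 11:vx, 12:tri, 13:tri, 14:tri, 15:tri, 16:vx, 17:vx, 18:vx, 19:tri, 20:tri, 21:tri, 22:tri
edges: (8,0,c); (8,2,c); (8,5,c); (12,0,c); (12,9,c); (12,11,c); (13,2,c); (13,9,c); (13,10,c); (14,3,c); (14,10,c); (14,11,c); (15,9,c); (15,10,c); (15,11,c); (19,0,c); (19,16,c); (19,18,c); (20,2,c); (20,16,c); (20,17,c); (21,5,c); (21,17,c); (21,18,c); (22,16,c); (22,17,c); (22,18,c)


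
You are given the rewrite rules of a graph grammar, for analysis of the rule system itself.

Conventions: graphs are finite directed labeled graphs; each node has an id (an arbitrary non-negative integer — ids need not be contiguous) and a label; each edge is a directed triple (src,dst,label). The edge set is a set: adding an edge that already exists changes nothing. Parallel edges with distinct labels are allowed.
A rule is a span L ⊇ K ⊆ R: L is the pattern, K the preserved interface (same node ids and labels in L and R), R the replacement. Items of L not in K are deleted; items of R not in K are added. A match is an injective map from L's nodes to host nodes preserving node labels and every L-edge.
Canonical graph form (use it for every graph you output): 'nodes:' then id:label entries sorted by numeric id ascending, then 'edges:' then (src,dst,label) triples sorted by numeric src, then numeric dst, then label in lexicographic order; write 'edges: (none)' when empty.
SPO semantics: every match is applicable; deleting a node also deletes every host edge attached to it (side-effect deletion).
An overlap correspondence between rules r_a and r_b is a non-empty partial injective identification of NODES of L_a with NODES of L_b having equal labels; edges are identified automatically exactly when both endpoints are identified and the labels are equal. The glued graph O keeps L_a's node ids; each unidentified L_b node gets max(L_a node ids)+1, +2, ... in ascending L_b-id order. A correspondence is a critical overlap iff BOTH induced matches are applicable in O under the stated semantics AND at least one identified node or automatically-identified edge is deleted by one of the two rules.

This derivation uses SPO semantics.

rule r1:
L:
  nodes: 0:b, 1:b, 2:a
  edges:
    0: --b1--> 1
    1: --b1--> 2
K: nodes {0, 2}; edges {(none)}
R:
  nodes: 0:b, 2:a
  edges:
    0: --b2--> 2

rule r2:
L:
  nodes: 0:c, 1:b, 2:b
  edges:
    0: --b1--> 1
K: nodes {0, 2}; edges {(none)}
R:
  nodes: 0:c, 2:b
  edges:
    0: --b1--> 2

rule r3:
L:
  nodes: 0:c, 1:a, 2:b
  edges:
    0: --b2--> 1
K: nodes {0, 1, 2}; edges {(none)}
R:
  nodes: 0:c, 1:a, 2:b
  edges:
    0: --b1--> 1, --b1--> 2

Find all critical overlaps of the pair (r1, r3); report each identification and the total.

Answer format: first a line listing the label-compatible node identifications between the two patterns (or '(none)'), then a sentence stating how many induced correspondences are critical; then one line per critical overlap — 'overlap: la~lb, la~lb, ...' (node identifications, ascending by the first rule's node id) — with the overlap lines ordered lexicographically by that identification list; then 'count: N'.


label-compatible node identifications between L(r1) and L(r3): 0~2, 1~2, 2~1
2 of the induced correspondences are critical overlaps of r1 and r3.
overlap: 1~2
overlap: 1~2, 2~1
count: 2


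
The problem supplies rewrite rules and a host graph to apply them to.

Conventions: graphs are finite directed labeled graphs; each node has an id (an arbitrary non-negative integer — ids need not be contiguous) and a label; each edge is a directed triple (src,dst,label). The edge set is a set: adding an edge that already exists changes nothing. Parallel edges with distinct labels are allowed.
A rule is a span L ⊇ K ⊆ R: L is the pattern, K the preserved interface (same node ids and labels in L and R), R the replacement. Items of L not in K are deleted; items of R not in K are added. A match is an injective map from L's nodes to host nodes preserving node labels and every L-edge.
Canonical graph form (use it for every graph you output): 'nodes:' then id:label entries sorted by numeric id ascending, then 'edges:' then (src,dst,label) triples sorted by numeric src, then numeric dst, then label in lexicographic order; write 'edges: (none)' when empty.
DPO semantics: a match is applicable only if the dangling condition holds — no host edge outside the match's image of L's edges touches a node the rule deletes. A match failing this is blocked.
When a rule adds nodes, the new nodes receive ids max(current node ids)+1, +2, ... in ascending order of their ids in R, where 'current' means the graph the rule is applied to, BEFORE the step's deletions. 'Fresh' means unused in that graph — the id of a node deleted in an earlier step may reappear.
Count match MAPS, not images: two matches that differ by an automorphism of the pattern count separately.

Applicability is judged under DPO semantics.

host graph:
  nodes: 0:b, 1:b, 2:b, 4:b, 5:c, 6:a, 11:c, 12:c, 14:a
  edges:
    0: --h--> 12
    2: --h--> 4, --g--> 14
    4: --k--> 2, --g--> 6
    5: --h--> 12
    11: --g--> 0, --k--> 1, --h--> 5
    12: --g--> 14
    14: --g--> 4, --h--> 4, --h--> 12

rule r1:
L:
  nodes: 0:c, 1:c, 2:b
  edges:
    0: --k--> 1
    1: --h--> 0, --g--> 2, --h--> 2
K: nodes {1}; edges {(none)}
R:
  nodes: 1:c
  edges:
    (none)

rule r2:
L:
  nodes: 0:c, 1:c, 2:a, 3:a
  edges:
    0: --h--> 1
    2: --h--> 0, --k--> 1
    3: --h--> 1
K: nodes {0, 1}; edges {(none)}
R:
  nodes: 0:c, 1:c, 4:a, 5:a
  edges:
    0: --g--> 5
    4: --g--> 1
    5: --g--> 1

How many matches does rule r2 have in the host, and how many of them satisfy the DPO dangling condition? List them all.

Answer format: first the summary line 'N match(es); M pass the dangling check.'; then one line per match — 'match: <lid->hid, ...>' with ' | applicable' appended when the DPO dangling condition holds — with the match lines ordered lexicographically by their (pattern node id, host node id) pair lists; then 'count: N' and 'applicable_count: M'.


0 match(es); 0 pass the dangling check.
count: 0
applicable_count: 0


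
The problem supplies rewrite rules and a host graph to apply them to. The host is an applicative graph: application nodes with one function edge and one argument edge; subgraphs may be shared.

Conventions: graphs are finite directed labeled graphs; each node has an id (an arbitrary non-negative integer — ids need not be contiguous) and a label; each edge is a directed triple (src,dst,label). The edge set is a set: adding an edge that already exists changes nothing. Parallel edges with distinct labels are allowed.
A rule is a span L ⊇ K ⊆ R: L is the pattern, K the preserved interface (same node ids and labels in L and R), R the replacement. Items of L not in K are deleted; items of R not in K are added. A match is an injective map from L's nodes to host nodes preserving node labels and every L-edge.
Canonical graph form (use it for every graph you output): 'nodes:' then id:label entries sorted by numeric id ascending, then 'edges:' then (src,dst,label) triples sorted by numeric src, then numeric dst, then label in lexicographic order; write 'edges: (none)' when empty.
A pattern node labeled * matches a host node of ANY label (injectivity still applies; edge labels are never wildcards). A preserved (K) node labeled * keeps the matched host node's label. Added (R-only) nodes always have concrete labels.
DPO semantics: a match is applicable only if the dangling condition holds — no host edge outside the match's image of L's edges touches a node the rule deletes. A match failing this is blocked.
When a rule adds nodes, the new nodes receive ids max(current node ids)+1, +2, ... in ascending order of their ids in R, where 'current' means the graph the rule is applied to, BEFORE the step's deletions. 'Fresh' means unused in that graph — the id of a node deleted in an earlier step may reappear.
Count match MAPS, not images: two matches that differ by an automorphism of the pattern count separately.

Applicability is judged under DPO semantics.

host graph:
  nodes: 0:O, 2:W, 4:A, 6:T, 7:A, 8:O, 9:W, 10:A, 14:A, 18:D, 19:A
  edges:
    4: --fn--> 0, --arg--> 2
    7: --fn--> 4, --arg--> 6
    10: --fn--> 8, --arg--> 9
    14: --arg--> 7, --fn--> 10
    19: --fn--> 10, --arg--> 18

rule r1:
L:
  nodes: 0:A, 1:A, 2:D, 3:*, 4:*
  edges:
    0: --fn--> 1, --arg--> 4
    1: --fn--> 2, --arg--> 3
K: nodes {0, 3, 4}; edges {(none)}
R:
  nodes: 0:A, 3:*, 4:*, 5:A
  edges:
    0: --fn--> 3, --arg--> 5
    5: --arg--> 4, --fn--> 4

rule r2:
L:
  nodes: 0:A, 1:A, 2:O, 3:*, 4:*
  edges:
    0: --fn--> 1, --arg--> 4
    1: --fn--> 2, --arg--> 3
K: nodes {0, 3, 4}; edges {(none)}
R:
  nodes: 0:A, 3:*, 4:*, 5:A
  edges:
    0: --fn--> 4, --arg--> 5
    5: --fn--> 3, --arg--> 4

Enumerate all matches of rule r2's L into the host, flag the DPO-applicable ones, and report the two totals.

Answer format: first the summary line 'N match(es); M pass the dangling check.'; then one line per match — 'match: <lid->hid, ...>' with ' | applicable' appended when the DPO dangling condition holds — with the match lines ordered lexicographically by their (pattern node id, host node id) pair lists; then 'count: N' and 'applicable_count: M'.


3 match(es); 1 pass the dangling check.
match: 0->7, 1->4, 2->0, 3->2, 4->6 | applicable
match: 0->14, 1->10, 2->8, 3->9, 4->7
match: 0->19, 1->10, 2->8, 3->9, 4->18
count: 3
applicable_count: 1


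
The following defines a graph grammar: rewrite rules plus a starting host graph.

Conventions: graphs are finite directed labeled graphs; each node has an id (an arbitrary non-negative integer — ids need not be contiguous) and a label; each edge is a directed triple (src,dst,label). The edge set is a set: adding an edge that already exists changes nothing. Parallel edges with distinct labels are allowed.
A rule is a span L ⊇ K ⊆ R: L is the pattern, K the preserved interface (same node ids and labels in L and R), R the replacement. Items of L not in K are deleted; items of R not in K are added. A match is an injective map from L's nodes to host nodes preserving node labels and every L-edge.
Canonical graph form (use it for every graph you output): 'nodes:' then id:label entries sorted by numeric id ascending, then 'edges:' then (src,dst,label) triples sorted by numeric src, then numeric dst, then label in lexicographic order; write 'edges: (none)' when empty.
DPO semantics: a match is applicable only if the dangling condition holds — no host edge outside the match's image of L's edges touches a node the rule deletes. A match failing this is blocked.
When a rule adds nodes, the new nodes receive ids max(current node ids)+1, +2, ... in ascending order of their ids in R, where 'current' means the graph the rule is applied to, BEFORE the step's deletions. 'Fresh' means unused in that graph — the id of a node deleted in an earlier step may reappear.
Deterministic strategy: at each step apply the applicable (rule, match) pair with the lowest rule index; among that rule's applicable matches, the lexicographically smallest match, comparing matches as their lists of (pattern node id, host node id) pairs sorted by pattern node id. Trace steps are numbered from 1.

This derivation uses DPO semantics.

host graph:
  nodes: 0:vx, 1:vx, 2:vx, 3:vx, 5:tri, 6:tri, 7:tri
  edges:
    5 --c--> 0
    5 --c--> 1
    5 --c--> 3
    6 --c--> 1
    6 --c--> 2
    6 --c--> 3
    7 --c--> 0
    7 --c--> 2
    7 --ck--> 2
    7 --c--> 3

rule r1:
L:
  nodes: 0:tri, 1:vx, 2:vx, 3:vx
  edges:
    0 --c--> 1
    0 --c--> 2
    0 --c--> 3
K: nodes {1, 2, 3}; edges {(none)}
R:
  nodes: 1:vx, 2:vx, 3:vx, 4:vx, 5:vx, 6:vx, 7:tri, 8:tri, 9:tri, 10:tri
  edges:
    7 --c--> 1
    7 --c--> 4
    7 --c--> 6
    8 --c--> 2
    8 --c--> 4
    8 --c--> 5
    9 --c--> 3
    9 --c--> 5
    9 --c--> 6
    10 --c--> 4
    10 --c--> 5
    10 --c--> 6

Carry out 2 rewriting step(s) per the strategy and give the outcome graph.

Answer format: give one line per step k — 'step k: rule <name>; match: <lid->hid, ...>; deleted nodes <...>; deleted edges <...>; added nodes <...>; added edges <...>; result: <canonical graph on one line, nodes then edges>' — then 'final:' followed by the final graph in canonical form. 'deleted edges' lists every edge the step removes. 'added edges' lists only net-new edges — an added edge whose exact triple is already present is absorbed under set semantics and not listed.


step 1: rule r1; match: 0->5, 1->0, 2->1, 3->3; deleted nodes 5; deleted edges (5,0,c); (5,1,c); (5,3,c); added nodes 8, 9, 10, 11, 12, 13, 14; added edges (11,0,c); (11,8,c); (11,10,c); (12,1,c); (12,8,c); (12,9,c); (13,3,c); (13,9,c); (13,10,c); (14,8,c); (14,9,c); (14,10,c); result: nodes: 0:vx, 1:vx, 2:vx, 3:vx, 6:tri, 7:tri, 8:vx, 9:vx, 10:vx, 11:tri, 12:tri, 13:tri, 14:tri edges: (6,1,c); (6,2,c); (6,3,c); (7,0,c); (7,2,c); (7,2,ck); (7,3,c); (11,0,c); (11,8,c); (11,10,c); (12,1,c); (12,8,c); (12,9,c); (13,3,c); (13,9,c); (13,10,c); (14,8,c); (14,9,c); (14,10,c)
step 2: rule r1; match: 0->6, 1->1, 2->2, 3->3; deleted nodes 6; deleted edges (6,1,c); (6,2,c); (6,3,c); added nodes 15, 16, 17, 18, 19, 20, 21; added edges (18,1,c); (18,15,c); (18,17,c); (19,2,c); (19,15,c); (19,16,c); (20,3,c); (20,16,c); (20,17,c); (21,15,c); (21,16,c); (21,17,c); result: nodes: 0:vx, 1:vx, 2:vx, 3:vx, 7:tri, 8:vx, 9:vx, 10:vx, 11:tri, 12:tri, 13:tri, 14:tri, 15:vx, 16:vx, 17:vx, 18:tri, 19:tri, 20:tri, 21:tri edges: (7,0,c); (7,2,c); (7,2,ck); (7,3,c); (11,0,c); (11,8,c); (11,10,c); (12,1,c); (12,8,c); (12,9,c); (13,3,c); (13,9,c); (13,10,c); (14,8,c); (14,9,c); (14,10,c); (18,1,c); (18,15,c); (18,17,c); (19,2,c); (19,15,c); (19,16,c); (20,3,c); (20,16,c); (20,17,c); (21,15,c); (21,16,c); (21,17,c)
final:
nodes: 0:vx, 1:vx, 2:vx, 3:vx, 7:tri, 8:vx, 9:vx, 10:vx, 11:tri, 12:tri, 13:tri, 14:tri, 15:vx, 16:vx, 17:vx, 18:tri, 19:tri, 20:tri, 21:tri
edges: (7,0,c); (7,2,c); (7,2,ck); (7,3,c); (11,0,c); (11,8,c); (11,10,c); (12,1,c); (12,8,c); (12,9,c); (13,3,c); (13,9,c); (13,10,c); (14,8,c); (14,9,c); (14,10,c); (18,1,c); (18,15,c); (18,17,c); (19,2,c); (19,15,c); (19,16,c); (20,3,c); (20,16,c); (20,17,c); (21,15,c); (21,16,c); (21,17,c)
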